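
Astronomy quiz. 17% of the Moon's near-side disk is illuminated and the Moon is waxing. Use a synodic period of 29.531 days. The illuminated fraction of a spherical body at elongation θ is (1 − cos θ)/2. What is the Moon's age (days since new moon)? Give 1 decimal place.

4.0 days

Invert f = (1 − cos θ)/2 to get cos θ = 1 − 2(0.17) = 0.660, hence θ₀ = arccos 0.660 = 48.7°.
Before full moon the principal value applies: θ = 48.7°.
Age = 29.531 × 48.7°/360° ≈ 3.99 days.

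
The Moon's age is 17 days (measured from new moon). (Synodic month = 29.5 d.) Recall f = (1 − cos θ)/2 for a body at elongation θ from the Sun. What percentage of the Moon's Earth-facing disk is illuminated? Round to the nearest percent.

Elongation θ = 360° × 17/29.5 ≈ 207.5°.
cos 207.5° = (-0.887), so f = (1 − (-0.887))/2 = 0.944, so 94%.

94%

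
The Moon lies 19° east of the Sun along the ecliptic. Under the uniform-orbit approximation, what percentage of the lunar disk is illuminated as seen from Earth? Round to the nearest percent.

cos 19° = 0.946, so f = (1 − 0.946)/2 = 0.027, i.e. 3%.

3%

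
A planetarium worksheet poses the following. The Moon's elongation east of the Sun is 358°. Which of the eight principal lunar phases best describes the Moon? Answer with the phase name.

358° lies in the new moon sector of the 8-phase cycle.

new moon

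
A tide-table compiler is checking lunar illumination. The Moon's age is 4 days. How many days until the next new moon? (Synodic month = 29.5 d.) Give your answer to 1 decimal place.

The next new moon completes the synodic month: 29.5 − 4 = 25.500 days.

25.5 days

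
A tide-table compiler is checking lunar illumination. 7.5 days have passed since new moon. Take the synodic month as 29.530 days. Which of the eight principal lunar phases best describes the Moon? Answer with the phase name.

first quarter

θ ≈ 360° × 7.5/29.530 = 91°, which falls in the first quarter sector.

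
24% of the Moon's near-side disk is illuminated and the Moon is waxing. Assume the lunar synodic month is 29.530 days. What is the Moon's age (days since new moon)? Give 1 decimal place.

Invert f = (1 − cos θ)/2 to get cos θ = 1 − 2(0.24) = 0.520, hence θ₀ = arccos 0.520 = 58.7°.
The Moon is waxing (0°–180°), so θ = 58.7° directly.
At 360°/29.530 d per day, 58.7° corresponds to 4.81 days.

4.8 days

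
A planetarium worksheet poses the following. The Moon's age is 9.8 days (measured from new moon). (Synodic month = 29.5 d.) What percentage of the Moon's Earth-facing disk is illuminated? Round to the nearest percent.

The Moon has covered 9.8/29.5 of its cycle, so θ ≈ 360° × 9.8/29.5 = 119.6°.
cos 119.6° = (-0.494), so f = (1 − (-0.494))/2 = 0.747, so 75%.

75%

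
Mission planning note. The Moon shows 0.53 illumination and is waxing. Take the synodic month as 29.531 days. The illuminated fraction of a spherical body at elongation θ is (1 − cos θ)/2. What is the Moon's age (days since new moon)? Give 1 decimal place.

Invert f = (1 − cos θ)/2 to get cos θ = 1 − 2(0.53) = -0.060, hence θ₀ = arccos -0.060 = 93.4°.
Waxing ⇒ before full, so θ = 93.4°.
Age = 29.531 × 93.4°/360° ≈ 7.66 days.

7.7 days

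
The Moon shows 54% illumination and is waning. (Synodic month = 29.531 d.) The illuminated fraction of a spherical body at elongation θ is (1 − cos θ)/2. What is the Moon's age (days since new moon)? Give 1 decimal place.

Invert f = (1 − cos θ)/2 to get cos θ = 1 − 2(0.54) = -0.080, hence θ₀ = arccos -0.080 = 94.6°.
A waning Moon lies in 180°–360°, so θ = 360° − 94.6° = 265.4°.
At 360°/29.531 d per day, 265.4° corresponds to 21.77 days.

21.8 days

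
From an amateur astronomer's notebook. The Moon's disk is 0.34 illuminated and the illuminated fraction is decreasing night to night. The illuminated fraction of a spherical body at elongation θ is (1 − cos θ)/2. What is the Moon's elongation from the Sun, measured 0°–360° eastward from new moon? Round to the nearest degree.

289°

Invert f = (1 − cos θ)/2 to get cos θ = 1 − 2(0.34) = 0.320, hence θ₀ = arccos 0.320 = 71.3°.
Since the Moon is past full (waning), take the reflex angle: θ = 360° − 71.3° = 288.7°.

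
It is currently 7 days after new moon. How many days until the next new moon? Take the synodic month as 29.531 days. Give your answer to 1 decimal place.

The next new moon completes the synodic month: 29.531 − 7 = 22.531 days.

22.5 days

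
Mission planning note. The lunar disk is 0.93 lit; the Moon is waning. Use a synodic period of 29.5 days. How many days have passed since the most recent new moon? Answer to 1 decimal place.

17.3 days

Invert f = (1 − cos θ)/2 to get cos θ = 1 − 2(0.93) = -0.860, hence θ₀ = arccos -0.860 = 149.3°.
Waning ⇒ past full, so θ = 360° − 149.3° = 210.7°.
Age = 29.5 × 210.7°/360° ≈ 17.26 days.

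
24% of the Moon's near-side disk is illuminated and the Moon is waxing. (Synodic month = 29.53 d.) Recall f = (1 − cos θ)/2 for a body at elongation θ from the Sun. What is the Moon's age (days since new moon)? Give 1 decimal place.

4.8 days

cos θ = 1 − 2f = 0.520, giving a principal value of 58.7°.
Waxing ⇒ before full, so θ = 58.7°.
That fraction of the synodic month is 58.7/360 × 29.53 d ≈ 4.81 d.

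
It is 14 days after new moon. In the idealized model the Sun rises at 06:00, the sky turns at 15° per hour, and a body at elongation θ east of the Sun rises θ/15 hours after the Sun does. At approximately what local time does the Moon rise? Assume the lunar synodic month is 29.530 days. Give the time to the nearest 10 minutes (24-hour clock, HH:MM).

17:20

Phase angle: θ = 360°·(14 d)/(29.530 d) = 170.7°.
Delay after the Sun = 170.7° / (15°/h) ≈ 11.38 h.
06:00 + 11.378 h ≈ 17:23 → 17:20 to the nearest ten minutes.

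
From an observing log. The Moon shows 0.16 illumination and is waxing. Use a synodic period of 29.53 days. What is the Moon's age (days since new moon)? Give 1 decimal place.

3.9 days

cos θ = 1 − 2f = 0.680, giving a principal value of 47.2°.
Waxing ⇒ before full, so θ = 47.2°.
At 360°/29.53 d per day, 47.2° corresponds to 3.87 days.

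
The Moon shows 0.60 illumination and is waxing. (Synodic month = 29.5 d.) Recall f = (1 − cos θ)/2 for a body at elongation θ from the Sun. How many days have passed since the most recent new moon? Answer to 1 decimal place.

From f = (1 − cos θ)/2: cos θ = 1 − 2×0.60 = -0.200; arccos → 101.5°.
Before full moon the principal value applies: θ = 101.5°.
At 360°/29.5 d per day, 101.5° corresponds to 8.32 days.

8.3 days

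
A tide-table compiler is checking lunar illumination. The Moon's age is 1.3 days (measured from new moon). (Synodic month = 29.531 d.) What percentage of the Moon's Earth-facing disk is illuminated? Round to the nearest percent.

The Moon has covered 1.3/29.531 of its cycle, so θ ≈ 360° × 1.3/29.531 = 15.8°.
cos 15.8° = 0.962, so f = (1 − 0.962)/2 = 0.019, so 2%.

2%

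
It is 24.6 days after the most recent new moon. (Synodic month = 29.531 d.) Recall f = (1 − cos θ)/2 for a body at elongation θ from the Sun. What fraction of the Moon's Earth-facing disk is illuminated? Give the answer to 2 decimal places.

Elongation θ = 360° × 24.6/29.531 ≈ 299.9°.
With cos θ = 0.498, the lit fraction is (1 − 0.498)/2 ≈ 0.251.

0.25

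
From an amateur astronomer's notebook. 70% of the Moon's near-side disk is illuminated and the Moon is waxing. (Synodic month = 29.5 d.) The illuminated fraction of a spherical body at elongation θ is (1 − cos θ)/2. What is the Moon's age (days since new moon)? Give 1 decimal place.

9.3 days

Invert f = (1 − cos θ)/2 to get cos θ = 1 − 2(0.70) = -0.400, hence θ₀ = arccos -0.400 = 113.6°.
The Moon is waxing (0°–180°), so θ = 113.6° directly.
That fraction of the synodic month is 113.6/360 × 29.5 d ≈ 9.31 d.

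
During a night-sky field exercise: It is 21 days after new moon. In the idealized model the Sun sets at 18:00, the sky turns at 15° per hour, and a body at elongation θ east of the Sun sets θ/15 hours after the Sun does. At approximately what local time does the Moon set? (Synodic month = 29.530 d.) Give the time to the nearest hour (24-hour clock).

Elongation θ = 360° × 21/29.530 ≈ 256.0°.
Delay after the Sun = 256.0° / (15°/h) ≈ 17.07 h.
18:00 + 17.07 h ≈ 11:04 → 11:00 to the nearest hour.

11:00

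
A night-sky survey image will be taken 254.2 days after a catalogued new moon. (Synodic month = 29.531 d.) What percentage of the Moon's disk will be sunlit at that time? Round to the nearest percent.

89%

254.2/29.531 = 8.608 lunations, so 8 complete cycles and 17.95 d into the next.
The Moon has covered 17.95/29.531 of its cycle, so θ ≈ 360° × 17.95/29.531 = 218.8°.
cos 218.8° = (-0.779), so f = (1 − (-0.779))/2 = 0.889, so 89%.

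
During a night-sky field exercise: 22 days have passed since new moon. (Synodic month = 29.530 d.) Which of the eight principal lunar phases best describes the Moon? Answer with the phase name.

last quarter

θ ≈ 360° × 22/29.530 = 268°, which falls in the last quarter sector.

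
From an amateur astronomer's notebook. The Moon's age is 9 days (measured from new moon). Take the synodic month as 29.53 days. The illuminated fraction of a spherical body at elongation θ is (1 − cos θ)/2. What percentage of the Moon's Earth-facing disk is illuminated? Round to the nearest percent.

67%

The Moon has covered 9/29.53 of its cycle, so θ ≈ 360° × 9/29.53 = 109.7°.
Illuminated fraction = (1 − cos 109.7°)/2 = (1 − (-0.337))/2 ≈ 0.669, so 67%.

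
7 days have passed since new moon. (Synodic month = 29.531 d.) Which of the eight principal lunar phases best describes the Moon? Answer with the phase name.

θ ≈ 360° × 7/29.531 = 85°, which falls in the first quarter sector.

first quarter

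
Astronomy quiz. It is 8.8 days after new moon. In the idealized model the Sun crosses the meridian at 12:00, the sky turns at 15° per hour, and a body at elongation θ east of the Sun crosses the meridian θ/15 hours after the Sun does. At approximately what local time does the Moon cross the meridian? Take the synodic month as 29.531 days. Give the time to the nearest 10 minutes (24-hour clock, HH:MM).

Phase angle: θ = 360°·(8.8 d)/(29.531 d) = 107.3°.
Delay after the Sun = 107.3° / (15°/h) ≈ 7.15 h.
12:00 + 7.152 h ≈ 19:09 → 19:10 to the nearest ten minutes.

19:10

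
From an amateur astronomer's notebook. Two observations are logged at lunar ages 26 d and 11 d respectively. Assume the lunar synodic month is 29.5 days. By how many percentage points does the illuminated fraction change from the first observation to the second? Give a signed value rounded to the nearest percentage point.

First observation: θ = 360°·26/29.5 = 317.3°, so f = 0.133.
Second observation: θ = 134.2°, f = 0.849.
Δf = 0.849 − 0.133 = +0.716, i.e. +72 pp.

+72 percentage points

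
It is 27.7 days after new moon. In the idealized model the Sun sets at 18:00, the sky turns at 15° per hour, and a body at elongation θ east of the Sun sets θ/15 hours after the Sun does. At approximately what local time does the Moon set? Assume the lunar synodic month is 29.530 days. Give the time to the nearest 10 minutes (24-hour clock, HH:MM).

Phase angle: θ = 360°·(27.7 d)/(29.530 d) = 337.7°.
At 15° of sky rotation per hour, 337.7° corresponds to a 22.51 h lag.
18:00 + 22.513 h ≈ 16:31 → 16:30 to the nearest ten minutes.

16:30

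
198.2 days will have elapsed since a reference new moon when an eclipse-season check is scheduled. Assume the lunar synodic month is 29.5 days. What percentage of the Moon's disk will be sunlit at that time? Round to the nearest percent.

60%

198.2 d spans 6 complete synodic months (6 × 29.5 = 177.00 d) plus 21.20 d.
Elongation θ = 360° × 21.20/29.5 ≈ 258.7°.
Illuminated fraction = (1 − cos 258.7°)/2 = (1 − (-0.196))/2 ≈ 0.598, so 60%.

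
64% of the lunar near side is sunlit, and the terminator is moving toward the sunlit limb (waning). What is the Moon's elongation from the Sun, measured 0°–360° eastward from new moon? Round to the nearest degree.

From f = (1 − cos θ)/2: cos θ = 1 − 2×0.64 = -0.280; arccos → 106.3°.
Since the Moon is past full (waning), take the reflex angle: θ = 360° − 106.3° = 253.7°.

254°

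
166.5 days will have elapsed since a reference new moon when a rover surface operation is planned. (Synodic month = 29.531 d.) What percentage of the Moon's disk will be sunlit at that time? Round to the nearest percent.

166.5/29.531 = 5.638 lunations, so 5 complete cycles and 18.84 d into the next.
Phase angle: θ = 360°·(18.84 d)/(29.531 d) = 229.7°.
Illuminated fraction = (1 − cos 229.7°)/2 = (1 − (-0.646))/2 ≈ 0.823, so 82%.

82%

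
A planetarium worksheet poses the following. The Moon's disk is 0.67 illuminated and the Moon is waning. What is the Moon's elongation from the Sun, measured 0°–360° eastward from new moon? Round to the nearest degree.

250°

cos θ = 1 − 2f = -0.340, giving a principal value of 109.9°.
Since the Moon is past full (waning), take the reflex angle: θ = 360° − 109.9° = 250.1°.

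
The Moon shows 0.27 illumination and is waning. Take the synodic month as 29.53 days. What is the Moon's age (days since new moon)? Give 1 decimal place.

Invert f = (1 − cos θ)/2 to get cos θ = 1 − 2(0.27) = 0.460, hence θ₀ = arccos 0.460 = 62.6°.
Waning ⇒ past full, so θ = 360° − 62.6° = 297.4°.
Age = 29.53 × 297.4°/360° ≈ 24.39 days.

24.4 days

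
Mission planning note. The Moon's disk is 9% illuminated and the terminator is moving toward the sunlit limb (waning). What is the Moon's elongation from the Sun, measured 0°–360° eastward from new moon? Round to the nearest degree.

Invert f = (1 − cos θ)/2 to get cos θ = 1 − 2(0.09) = 0.820, hence θ₀ = arccos 0.820 = 34.9°.
Since the Moon is past full (waning), take the reflex angle: θ = 360° − 34.9° = 325.1°.

325°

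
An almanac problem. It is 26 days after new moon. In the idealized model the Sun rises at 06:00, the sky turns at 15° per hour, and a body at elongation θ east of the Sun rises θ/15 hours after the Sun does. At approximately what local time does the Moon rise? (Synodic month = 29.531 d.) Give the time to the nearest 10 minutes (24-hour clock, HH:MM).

Phase angle: θ = 360°·(26 d)/(29.531 d) = 317.0°.
The Moon trails the Sun by θ/15 = 317.0/15 ≈ 21.13 hours.
06:00 + 21.130 h ≈ 03:08 → 03:10 to the nearest ten minutes.

03:10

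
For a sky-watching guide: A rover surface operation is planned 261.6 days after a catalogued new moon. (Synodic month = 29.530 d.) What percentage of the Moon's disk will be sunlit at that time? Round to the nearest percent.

18%

261.6/29.530 = 8.859 lunations, so 8 complete cycles and 25.36 d into the next.
The Moon has covered 25.36/29.530 of its cycle, so θ ≈ 360° × 25.36/29.530 = 309.2°.
cos 309.2° = 0.632, so f = (1 − 0.632)/2 = 0.184, so 18%.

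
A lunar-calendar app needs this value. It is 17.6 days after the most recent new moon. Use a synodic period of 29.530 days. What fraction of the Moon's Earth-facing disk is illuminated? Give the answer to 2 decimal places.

0.91

Phase angle: θ = 360°·(17.6 d)/(29.530 d) = 214.6°.
Illuminated fraction = (1 − cos 214.6°)/2 = (1 − (-0.824))/2 ≈ 0.912.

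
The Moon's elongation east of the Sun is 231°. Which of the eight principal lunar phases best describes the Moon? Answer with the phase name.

231° lies in the waning gibbous sector of the 8-phase cycle.

waning gibbous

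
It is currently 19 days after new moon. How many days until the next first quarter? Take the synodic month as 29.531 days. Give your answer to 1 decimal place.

17.9 days

First quarter is 0.25 of the way through the cycle: age 0.25 × 29.531 = 7.383 d.
This lunation's first quarter (7.383 d) has passed, so add one period: 36.914 − 19 = 17.914 days.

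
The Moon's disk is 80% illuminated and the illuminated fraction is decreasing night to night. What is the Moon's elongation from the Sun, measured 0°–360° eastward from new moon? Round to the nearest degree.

233°

From f = (1 − cos θ)/2: cos θ = 1 − 2×0.80 = -0.600; arccos → 126.9°.
A waning Moon lies in 180°–360°, so θ = 360° − 126.9° = 233.1°.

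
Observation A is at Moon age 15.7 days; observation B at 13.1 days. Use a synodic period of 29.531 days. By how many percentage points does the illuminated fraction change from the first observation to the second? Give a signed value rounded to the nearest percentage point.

θ₁ = 360° × 15.7/29.531 = 191.4°, f₁ = (1 − cos θ₁)/2 = 0.990.
θ₂ = 360° × 13.1/29.531 = 159.7°, f₂ = (1 − cos θ₂)/2 = 0.969.
Change = f₂ − f₁ = -0.021 → -2 percentage points.

-2 percentage points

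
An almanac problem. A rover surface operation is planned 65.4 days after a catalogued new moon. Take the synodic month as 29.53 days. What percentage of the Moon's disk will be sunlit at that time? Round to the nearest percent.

65.4/29.53 = 2.215 lunations, so 2 complete cycles and 6.34 d into the next.
Elongation θ = 360° × 6.34/29.53 ≈ 77.3°.
cos 77.3° = 0.220, so f = (1 − 0.220)/2 = 0.390, so 39%.

39%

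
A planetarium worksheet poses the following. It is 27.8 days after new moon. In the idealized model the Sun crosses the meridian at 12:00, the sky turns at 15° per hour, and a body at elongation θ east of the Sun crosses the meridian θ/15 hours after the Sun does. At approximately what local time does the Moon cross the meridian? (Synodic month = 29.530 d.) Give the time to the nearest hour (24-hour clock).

Phase angle: θ = 360°·(27.8 d)/(29.530 d) = 338.9°.
The Moon trails the Sun by θ/15 = 338.9/15 ≈ 22.59 hours.
12:00 + 22.59 h ≈ 10:36 → 11:00 to the nearest hour.

11:00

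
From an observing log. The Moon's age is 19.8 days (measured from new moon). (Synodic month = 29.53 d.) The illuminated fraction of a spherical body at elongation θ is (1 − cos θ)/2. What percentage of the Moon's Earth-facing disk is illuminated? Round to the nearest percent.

Phase angle: θ = 360°·(19.8 d)/(29.53 d) = 241.4°.
cos 241.4° = (-0.479), so f = (1 − (-0.479))/2 = 0.739, so 74%.

74%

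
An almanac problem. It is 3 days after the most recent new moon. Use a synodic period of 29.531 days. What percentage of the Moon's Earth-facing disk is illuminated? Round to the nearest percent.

Phase angle: θ = 360°·(3 d)/(29.531 d) = 36.6°.
cos 36.6° = 0.803, so f = (1 − 0.803)/2 = 0.098, so 10%.

10%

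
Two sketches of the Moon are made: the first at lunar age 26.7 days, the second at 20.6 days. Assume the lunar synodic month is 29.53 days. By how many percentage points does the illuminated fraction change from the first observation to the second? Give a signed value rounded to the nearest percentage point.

First observation: θ = 360°·26.7/29.53 = 325.5°, so f = 0.088.
Second observation: θ = 251.1°, f = 0.662.
Δf = 0.662 − 0.088 = +0.574, i.e. +57 pp.

+57 pp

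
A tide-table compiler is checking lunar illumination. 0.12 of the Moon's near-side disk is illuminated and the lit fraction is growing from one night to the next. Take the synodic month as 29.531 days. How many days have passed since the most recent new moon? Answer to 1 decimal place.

From f = (1 − cos θ)/2: cos θ = 1 − 2×0.12 = 0.760; arccos → 40.5°.
Before full moon the principal value applies: θ = 40.5°.
At 360°/29.531 d per day, 40.5° corresponds to 3.33 days.

3.3 days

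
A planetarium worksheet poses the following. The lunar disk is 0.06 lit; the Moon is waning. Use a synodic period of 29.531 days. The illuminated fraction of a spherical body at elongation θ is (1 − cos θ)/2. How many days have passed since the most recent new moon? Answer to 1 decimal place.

27.2 days

Invert f = (1 − cos θ)/2 to get cos θ = 1 − 2(0.06) = 0.880, hence θ₀ = arccos 0.880 = 28.4°.
A waning Moon lies in 180°–360°, so θ = 360° − 28.4° = 331.6°.
That fraction of the synodic month is 331.6/360 × 29.531 d ≈ 27.20 d.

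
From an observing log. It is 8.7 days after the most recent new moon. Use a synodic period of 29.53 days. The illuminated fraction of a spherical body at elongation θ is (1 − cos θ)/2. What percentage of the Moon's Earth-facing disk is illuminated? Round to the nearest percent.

Elongation θ = 360° × 8.7/29.53 ≈ 106.1°.
cos 106.1° = (-0.277), so f = (1 − (-0.277))/2 = 0.638, so 64%.

64%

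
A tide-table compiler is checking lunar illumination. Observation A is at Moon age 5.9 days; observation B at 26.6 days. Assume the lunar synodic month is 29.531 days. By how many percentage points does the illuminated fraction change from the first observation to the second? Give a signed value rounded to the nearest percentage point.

First observation: θ = 360°·5.9/29.531 = 71.9°, so f = 0.345.
Second observation: θ = 324.3°, f = 0.094.
Δf = 0.094 − 0.345 = -0.251, i.e. -25 pp.

-25 percentage points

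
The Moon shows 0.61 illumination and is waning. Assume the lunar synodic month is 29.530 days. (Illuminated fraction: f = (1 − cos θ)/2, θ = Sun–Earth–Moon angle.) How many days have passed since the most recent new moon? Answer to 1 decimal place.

21.1 days

cos θ = 1 − 2f = -0.220, giving a principal value of 102.7°.
A waning Moon lies in 180°–360°, so θ = 360° − 102.7° = 257.3°.
Age = 29.530 × 257.3°/360° ≈ 21.11 days.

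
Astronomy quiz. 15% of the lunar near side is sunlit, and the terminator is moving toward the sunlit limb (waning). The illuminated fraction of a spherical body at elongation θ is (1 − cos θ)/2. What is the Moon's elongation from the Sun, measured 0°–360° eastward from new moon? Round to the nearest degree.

cos θ = 1 − 2f = 0.700, giving a principal value of 45.6°.
Waning ⇒ past full, so θ = 360° − 45.6° = 314.4°.

314°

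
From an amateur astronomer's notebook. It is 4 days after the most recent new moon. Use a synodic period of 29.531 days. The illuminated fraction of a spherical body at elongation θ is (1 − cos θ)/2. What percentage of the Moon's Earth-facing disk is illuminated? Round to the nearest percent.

17%

The Moon has covered 4/29.531 of its cycle, so θ ≈ 360° × 4/29.531 = 48.8°.
With cos θ = 0.659, the lit fraction is (1 − 0.659)/2 ≈ 0.170, so 17%.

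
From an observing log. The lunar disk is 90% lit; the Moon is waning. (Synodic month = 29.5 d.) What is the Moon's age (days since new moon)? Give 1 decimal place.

17.8 days

From f = (1 − cos θ)/2: cos θ = 1 − 2×0.90 = -0.800; arccos → 143.1°.
Waning ⇒ past full, so θ = 360° − 143.1° = 216.9°.
At 360°/29.5 d per day, 216.9° corresponds to 17.77 days.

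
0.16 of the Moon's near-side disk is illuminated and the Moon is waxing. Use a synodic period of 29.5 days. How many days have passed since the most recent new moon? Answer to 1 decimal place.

3.9 days

From f = (1 − cos θ)/2: cos θ = 1 − 2×0.16 = 0.680; arccos → 47.2°.
Waxing ⇒ before full, so θ = 47.2°.
Age = 29.5 × 47.2°/360° ≈ 3.86 days.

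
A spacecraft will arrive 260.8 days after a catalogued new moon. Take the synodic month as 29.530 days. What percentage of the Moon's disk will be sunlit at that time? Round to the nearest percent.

25%

Reduce mod P: 260.8 − 8×29.530 = 24.56 d into the current lunation.
The Moon has covered 24.56/29.530 of its cycle, so θ ≈ 360° × 24.56/29.530 = 299.4°.
Illuminated fraction = (1 − cos 299.4°)/2 = (1 − 0.491)/2 ≈ 0.254, so 25%.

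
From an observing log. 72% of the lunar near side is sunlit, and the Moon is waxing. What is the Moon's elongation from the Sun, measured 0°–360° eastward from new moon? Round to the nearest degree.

Invert f = (1 − cos θ)/2 to get cos θ = 1 − 2(0.72) = -0.440, hence θ₀ = arccos -0.440 = 116.1°.
The Moon is waxing (0°–180°), so θ = 116.1° directly.

116°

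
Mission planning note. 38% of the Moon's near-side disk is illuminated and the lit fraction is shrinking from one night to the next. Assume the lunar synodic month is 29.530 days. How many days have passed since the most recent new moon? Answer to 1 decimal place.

23.3 days

From f = (1 − cos θ)/2: cos θ = 1 − 2×0.38 = 0.240; arccos → 76.1°.
A waning Moon lies in 180°–360°, so θ = 360° − 76.1° = 283.9°.
Age = 29.530 × 283.9°/360° ≈ 23.29 days.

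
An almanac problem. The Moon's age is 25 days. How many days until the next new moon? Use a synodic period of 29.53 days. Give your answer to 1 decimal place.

4.5 days

One full lunation from the last new moon is 29.53 d; remaining = 29.53 − 25 = 4.530 d.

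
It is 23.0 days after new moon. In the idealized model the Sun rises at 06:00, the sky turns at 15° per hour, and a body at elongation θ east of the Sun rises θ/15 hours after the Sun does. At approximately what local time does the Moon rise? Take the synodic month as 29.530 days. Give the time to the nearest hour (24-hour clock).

Phase angle: θ = 360°·(23.0 d)/(29.530 d) = 280.4°.
Delay after the Sun = 280.4° / (15°/h) ≈ 18.69 h.
06:00 + 18.69 h ≈ 00:42 → 01:00 to the nearest hour.

01:00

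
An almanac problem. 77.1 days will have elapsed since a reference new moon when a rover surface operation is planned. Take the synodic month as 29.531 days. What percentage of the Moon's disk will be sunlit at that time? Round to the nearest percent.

77.1 d spans 2 complete synodic months (2 × 29.531 = 59.06 d) plus 18.04 d.
The Moon has covered 18.04/29.531 of its cycle, so θ ≈ 360° × 18.04/29.531 = 219.9°.
cos 219.9° = (-0.767), so f = (1 − (-0.767))/2 = 0.884, so 88%.

88%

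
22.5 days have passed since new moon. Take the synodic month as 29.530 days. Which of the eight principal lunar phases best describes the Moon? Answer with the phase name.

At 22.5/29.530 of the cycle, θ ≈ 274° — the last quarter range.

last quarter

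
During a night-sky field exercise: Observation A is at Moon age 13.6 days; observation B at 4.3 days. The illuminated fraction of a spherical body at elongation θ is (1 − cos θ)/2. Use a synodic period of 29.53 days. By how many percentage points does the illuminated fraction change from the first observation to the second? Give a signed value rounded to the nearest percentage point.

First observation: θ = 360°·13.6/29.53 = 165.8°, so f = 0.985.
Second observation: θ = 52.4°, f = 0.195.
Δf = 0.195 − 0.985 = -0.790, i.e. -79 pp.

-79 percentage points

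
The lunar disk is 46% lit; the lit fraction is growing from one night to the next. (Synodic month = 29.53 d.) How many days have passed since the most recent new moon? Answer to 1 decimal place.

7.0 days

Invert f = (1 − cos θ)/2 to get cos θ = 1 − 2(0.46) = 0.080, hence θ₀ = arccos 0.080 = 85.4°.
Before full moon the principal value applies: θ = 85.4°.
Age = 29.53 × 85.4°/360° ≈ 7.01 days.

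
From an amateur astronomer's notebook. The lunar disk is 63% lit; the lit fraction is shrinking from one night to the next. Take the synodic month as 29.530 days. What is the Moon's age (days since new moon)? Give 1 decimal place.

Invert f = (1 − cos θ)/2 to get cos θ = 1 − 2(0.63) = -0.260, hence θ₀ = arccos -0.260 = 105.1°.
A waning Moon lies in 180°–360°, so θ = 360° − 105.1° = 254.9°.
Age = 29.530 × 254.9°/360° ≈ 20.91 days.

20.9 days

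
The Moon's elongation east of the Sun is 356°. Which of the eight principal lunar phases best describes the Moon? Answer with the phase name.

356° lies in the new moon sector of the 8-phase cycle.

new moon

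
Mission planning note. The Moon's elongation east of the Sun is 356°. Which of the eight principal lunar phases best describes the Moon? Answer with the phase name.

new moon

356° lies in the new moon sector of the 8-phase cycle.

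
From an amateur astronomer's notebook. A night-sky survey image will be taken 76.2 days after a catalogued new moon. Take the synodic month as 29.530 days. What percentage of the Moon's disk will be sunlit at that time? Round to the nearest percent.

94%

Reduce mod P: 76.2 − 2×29.530 = 17.14 d into the current lunation.
Phase angle: θ = 360°·(17.14 d)/(29.530 d) = 209.0°.
Illuminated fraction = (1 − cos 209.0°)/2 = (1 − (-0.875))/2 ≈ 0.938, so 94%.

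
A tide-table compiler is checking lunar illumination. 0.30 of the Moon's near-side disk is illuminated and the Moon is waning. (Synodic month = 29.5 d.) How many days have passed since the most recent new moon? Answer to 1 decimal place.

cos θ = 1 − 2f = 0.400, giving a principal value of 66.4°.
Waning ⇒ past full, so θ = 360° − 66.4° = 293.6°.
Age = 29.5 × 293.6°/360° ≈ 24.06 days.

24.1 days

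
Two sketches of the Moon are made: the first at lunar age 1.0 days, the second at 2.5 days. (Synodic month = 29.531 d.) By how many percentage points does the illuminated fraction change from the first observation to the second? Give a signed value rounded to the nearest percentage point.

First observation: θ = 360°·1.0/29.531 = 12.2°, so f = 0.011.
Second observation: θ = 30.5°, f = 0.069.
Δf = 0.069 − 0.011 = +0.058, i.e. +6 pp.

+6 percentage points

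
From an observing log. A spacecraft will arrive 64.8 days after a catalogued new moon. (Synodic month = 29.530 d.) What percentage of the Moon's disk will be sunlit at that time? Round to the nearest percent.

33%

Reduce mod P: 64.8 − 2×29.530 = 5.74 d into the current lunation.
Phase angle: θ = 360°·(5.74 d)/(29.530 d) = 70.0°.
With cos θ = 0.342, the lit fraction is (1 − 0.342)/2 ≈ 0.329, so 33%.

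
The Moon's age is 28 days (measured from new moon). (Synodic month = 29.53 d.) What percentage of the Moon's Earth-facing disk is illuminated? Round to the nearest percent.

3%

Phase angle: θ = 360°·(28 d)/(29.53 d) = 341.3°.
With cos θ = 0.947, the lit fraction is (1 − 0.947)/2 ≈ 0.026, so 3%.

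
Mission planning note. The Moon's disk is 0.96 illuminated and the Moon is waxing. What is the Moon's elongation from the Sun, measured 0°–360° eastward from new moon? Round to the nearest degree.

From f = (1 − cos θ)/2: cos θ = 1 − 2×0.96 = -0.920; arccos → 156.9°.
Before full moon the principal value applies: θ = 156.9°.

157°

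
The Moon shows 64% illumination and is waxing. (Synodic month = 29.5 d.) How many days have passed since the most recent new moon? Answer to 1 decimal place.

cos θ = 1 − 2f = -0.280, giving a principal value of 106.3°.
Before full moon the principal value applies: θ = 106.3°.
At 360°/29.5 d per day, 106.3° corresponds to 8.71 days.

8.7 days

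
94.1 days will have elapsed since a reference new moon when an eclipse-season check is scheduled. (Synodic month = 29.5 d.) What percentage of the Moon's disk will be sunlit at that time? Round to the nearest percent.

32%

94.1/29.5 = 3.190 lunations, so 3 complete cycles and 5.60 d into the next.
The Moon has covered 5.60/29.5 of its cycle, so θ ≈ 360° × 5.60/29.5 = 68.3°.
cos 68.3° = 0.369, so f = (1 − 0.369)/2 = 0.315, so 32%.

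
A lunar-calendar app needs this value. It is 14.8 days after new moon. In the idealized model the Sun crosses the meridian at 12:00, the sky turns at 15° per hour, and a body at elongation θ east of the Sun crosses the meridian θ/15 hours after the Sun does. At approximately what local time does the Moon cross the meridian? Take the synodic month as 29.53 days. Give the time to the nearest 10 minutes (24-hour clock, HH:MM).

Phase angle: θ = 360°·(14.8 d)/(29.53 d) = 180.4°.
At 15° of sky rotation per hour, 180.4° corresponds to a 12.03 h lag.
12:00 + 12.028 h ≈ 00:02 → 00:00 to the nearest ten minutes.

00:00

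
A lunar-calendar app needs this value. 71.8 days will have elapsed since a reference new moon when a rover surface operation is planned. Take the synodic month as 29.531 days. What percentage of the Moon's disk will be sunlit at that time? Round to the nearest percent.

71.8/29.531 = 2.431 lunations, so 2 complete cycles and 12.74 d into the next.
The Moon has covered 12.74/29.531 of its cycle, so θ ≈ 360° × 12.74/29.531 = 155.3°.
Illuminated fraction = (1 − cos 155.3°)/2 = (1 − (-0.908))/2 ≈ 0.954, so 95%.

95%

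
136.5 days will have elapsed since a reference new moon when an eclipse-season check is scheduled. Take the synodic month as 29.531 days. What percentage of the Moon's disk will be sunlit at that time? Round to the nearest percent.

86%

136.5/29.531 = 4.622 lunations, so 4 complete cycles and 18.38 d into the next.
The Moon has covered 18.38/29.531 of its cycle, so θ ≈ 360° × 18.38/29.531 = 224.0°.
With cos θ = (-0.719), the lit fraction is (1 − (-0.719))/2 ≈ 0.860, so 86%.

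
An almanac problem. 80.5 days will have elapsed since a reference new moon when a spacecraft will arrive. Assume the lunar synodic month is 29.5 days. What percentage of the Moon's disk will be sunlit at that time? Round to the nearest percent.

Reduce mod P: 80.5 − 2×29.5 = 21.50 d into the current lunation.
The Moon has covered 21.50/29.5 of its cycle, so θ ≈ 360° × 21.50/29.5 = 262.4°.
cos 262.4° = (-0.133), so f = (1 − (-0.133))/2 = 0.566, so 57%.

57%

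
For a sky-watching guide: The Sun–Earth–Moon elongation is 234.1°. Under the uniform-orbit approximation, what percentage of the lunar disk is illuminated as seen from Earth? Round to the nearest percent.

79%

f = (1 − cos 234.1°)/2 = (1 − (-0.586))/2 ≈ 0.793, i.e. 79%.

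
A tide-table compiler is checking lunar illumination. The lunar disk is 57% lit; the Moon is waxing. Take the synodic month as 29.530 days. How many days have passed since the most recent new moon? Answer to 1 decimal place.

From f = (1 − cos θ)/2: cos θ = 1 − 2×0.57 = -0.140; arccos → 98.0°.
Waxing ⇒ before full, so θ = 98.0°.
That fraction of the synodic month is 98.0/360 × 29.530 d ≈ 8.04 d.

8.0 days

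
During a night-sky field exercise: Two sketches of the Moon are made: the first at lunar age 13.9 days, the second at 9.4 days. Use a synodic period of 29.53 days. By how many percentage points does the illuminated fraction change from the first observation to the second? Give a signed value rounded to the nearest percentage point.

First observation: θ = 360°·13.9/29.53 = 169.5°, so f = 0.992.
Second observation: θ = 114.6°, f = 0.708.
Δf = 0.708 − 0.992 = -0.283, i.e. -28 pp.

-28 pp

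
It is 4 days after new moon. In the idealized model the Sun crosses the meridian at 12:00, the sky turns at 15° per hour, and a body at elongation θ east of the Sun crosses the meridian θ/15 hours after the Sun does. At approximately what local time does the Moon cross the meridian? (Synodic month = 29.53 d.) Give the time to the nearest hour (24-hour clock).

15:00

Phase angle: θ = 360°·(4 d)/(29.53 d) = 48.8°.
The Moon trails the Sun by θ/15 = 48.8/15 ≈ 3.25 hours.
12:00 + 3.25 h ≈ 15:15 → 15:00 to the nearest hour.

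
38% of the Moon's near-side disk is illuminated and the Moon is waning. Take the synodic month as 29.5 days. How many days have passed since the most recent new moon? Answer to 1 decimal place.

From f = (1 − cos θ)/2: cos θ = 1 − 2×0.38 = 0.240; arccos → 76.1°.
A waning Moon lies in 180°–360°, so θ = 360° − 76.1° = 283.9°.
At 360°/29.5 d per day, 283.9° corresponds to 23.26 days.

23.3 days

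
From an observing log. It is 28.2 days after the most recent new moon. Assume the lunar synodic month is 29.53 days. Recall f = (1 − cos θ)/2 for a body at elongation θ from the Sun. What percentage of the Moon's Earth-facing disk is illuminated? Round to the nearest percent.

The Moon has covered 28.2/29.53 of its cycle, so θ ≈ 360° × 28.2/29.53 = 343.8°.
cos 343.8° = 0.960, so f = (1 − 0.960)/2 = 0.020, so 2%.

2%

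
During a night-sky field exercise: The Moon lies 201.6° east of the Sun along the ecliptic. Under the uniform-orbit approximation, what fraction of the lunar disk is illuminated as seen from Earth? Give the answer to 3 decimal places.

0.965

cos 201.6° = (-0.930), so f = (1 − (-0.930))/2 = 0.965.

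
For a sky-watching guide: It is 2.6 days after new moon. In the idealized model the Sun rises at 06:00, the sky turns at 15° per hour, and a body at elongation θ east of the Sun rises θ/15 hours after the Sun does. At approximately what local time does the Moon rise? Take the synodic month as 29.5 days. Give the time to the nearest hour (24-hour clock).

Elongation θ = 360° × 2.6/29.5 ≈ 31.7°.
At 15° of sky rotation per hour, 31.7° corresponds to a 2.12 h lag.
06:00 + 2.12 h ≈ 08:07 → 08:00 to the nearest hour.

08:00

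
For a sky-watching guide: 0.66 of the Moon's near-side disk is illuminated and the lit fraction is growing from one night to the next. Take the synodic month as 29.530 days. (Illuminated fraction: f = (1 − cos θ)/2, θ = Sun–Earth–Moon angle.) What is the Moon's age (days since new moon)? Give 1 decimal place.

cos θ = 1 − 2f = -0.320, giving a principal value of 108.7°.
The Moon is waxing (0°–180°), so θ = 108.7° directly.
At 360°/29.530 d per day, 108.7° corresponds to 8.91 days.

8.9 days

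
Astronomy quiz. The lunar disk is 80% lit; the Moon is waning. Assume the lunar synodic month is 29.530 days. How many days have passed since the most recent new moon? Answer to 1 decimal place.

cos θ = 1 − 2f = -0.600, giving a principal value of 126.9°.
A waning Moon lies in 180°–360°, so θ = 360° − 126.9° = 233.1°.
That fraction of the synodic month is 233.1/360 × 29.530 d ≈ 19.12 d.

19.1 days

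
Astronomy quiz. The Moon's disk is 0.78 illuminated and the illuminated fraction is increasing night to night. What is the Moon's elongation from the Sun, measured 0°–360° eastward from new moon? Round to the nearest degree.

Invert f = (1 − cos θ)/2 to get cos θ = 1 − 2(0.78) = -0.560, hence θ₀ = arccos -0.560 = 124.1°.
The Moon is waxing (0°–180°), so θ = 124.1° directly.

124°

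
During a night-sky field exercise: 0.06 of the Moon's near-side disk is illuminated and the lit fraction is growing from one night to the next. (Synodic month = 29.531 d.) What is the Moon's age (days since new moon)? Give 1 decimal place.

2.3 days

Invert f = (1 − cos θ)/2 to get cos θ = 1 − 2(0.06) = 0.880, hence θ₀ = arccos 0.880 = 28.4°.
Before full moon the principal value applies: θ = 28.4°.
At 360°/29.531 d per day, 28.4° corresponds to 2.33 days.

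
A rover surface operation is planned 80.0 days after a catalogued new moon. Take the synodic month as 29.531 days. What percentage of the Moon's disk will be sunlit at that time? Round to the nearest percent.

63%

80.0 d spans 2 complete synodic months (2 × 29.531 = 59.06 d) plus 20.94 d.
Phase angle: θ = 360°·(20.94 d)/(29.531 d) = 255.2°.
cos 255.2° = (-0.255), so f = (1 − (-0.255))/2 = 0.627, so 63%.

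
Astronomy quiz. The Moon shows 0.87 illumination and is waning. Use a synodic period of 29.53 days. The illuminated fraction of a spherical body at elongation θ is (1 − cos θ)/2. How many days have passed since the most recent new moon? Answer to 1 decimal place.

cos θ = 1 − 2f = -0.740, giving a principal value of 137.7°.
A waning Moon lies in 180°–360°, so θ = 360° − 137.7° = 222.3°.
At 360°/29.53 d per day, 222.3° corresponds to 18.23 days.

18.2 days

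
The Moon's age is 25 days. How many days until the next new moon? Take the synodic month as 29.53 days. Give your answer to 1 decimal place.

4.5 days

The next new moon completes the synodic month: 29.53 − 25 = 4.530 days.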